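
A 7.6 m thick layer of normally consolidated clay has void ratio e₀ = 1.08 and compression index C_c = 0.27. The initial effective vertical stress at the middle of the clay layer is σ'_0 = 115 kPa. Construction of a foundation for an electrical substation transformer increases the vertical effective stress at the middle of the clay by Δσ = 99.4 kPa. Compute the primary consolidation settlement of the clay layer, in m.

Final effective stress: σ'_f = σ'_0 + Δσ = 115 + 99.4 = 214.4 kPa.
Normally consolidated clay, so the full stress increment lies on the virgin compression line:
S_c = C_c·H/(1+e₀)·log₁₀(σ'_f/σ'_0) = 0.27×7.6/(1+1.08)×log₁₀(214.4/115)
    = 0.98654 × 0.27053 = 0.2669 m

S_c ≈ 0.267 m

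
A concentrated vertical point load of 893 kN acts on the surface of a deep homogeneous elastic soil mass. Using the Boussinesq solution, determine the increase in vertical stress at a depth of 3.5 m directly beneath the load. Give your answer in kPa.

Boussinesq vertical stress below a point load on an elastic half-space:
Δσ_z = 3P/(2πz²) · [1 + (r/z)²]^(−5/2)
r/z = 0/3.5 = 0; [1+(r/z)²]^(−5/2) = 1.
Δσ_z = 3×893/(2π×3.5²) × 1 = 34.806 × 1 = 34.81 kPa

Δσ_z ≈ 34.8 kPa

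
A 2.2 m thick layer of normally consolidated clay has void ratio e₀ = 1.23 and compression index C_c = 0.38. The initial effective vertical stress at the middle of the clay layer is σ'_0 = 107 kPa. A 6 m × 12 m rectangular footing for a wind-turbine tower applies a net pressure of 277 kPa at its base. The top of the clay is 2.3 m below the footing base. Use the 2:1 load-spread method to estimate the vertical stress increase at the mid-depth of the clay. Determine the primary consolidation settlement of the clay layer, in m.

S_c ≈ 0.135 m

Mid-depth of clay below the footing base: z = 2.3 + 2.2/2 = 3.4 m.
Stress increase at mid-clay by the 2:1 spreading method:
Δσ = qBL/((B+z)(L+z)) = 277×6×12/((6+3.4)(12+3.4)) = 137.77 kPa
Final effective stress: σ'_f = σ'_0 + Δσ = 107 + 137.77 = 244.77 kPa.
Normally consolidated clay, so the full stress increment lies on the virgin compression line:
S_c = C_c·H/(1+e₀)·log₁₀(σ'_f/σ'_0) = 0.38×2.2/(1+1.23)×log₁₀(244.77/107)
    = 0.37489 × 0.35937 = 0.1347 m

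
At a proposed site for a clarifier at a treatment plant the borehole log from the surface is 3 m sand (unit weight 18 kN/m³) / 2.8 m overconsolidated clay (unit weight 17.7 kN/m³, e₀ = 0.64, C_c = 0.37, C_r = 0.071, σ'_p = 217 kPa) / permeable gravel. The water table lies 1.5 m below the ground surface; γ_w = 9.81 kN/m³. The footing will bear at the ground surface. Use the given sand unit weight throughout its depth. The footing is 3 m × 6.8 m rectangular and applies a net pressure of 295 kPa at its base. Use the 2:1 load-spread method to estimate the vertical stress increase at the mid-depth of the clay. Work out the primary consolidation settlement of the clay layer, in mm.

Mid-depth of clay below the ground surface: z = 3 + 2.8/2 = 4.4 m.
Total vertical stress at mid-clay: σ_v = 18×3 + 17.7×1.4 = 78.78 kPa.
Pore pressure: u = 9.81×(4.4 − 1.5) = 28.449 kPa.
Initial effective stress: σ'_0 = σ_v − u = 78.78 − 28.449 = 50.331 kPa.
Stress increase at mid-clay by the 2:1 spreading method:
Δσ = qBL/((B+z)(L+z)) = 295×3×6.8/((3+4.4)(6.8+4.4)) = 72.611 kPa
Final effective stress: σ'_f = 50.331 + 72.611 = 122.94 kPa.
σ'_f = 122.94 ≤ σ'_p = 217 kPa, so the clay remains overconsolidated and only the recompression index applies:
S_c = C_r·H/(1+e₀)·log₁₀(σ'_f/σ'_0) = 0.071×2.8/1.64×log₁₀(122.94/50.331)
    = 0.12122 × 0.38786 = 0.04702 m

S_c ≈ 47 mm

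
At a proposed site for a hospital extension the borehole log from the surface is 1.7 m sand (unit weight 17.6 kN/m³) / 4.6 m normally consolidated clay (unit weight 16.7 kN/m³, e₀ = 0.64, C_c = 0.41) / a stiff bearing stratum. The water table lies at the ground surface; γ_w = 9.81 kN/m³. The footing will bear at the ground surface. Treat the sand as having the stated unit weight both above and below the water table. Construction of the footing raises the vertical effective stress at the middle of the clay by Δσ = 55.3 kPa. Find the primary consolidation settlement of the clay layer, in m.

Mid-depth of clay below the ground surface: z = 1.7 + 4.6/2 = 4 m.
Total vertical stress at mid-clay: σ_v = 17.6×1.7 + 16.7×2.3 = 68.33 kPa.
Pore pressure: u = 9.81×(4 − 0) = 39.24 kPa.
Initial effective stress: σ'_0 = σ_v − u = 68.33 − 39.24 = 29.09 kPa.
Final effective stress: σ'_f = σ'_0 + Δσ = 29.09 + 55.3 = 84.39 kPa.
Normally consolidated clay, so the full stress increment lies on the virgin compression line:
S_c = C_c·H/(1+e₀)·log₁₀(σ'_f/σ'_0) = 0.41×4.6/(1+0.64)×log₁₀(84.39/29.09)
    = 1.15 × 0.46255 = 0.5319 m

S_c ≈ 0.532 m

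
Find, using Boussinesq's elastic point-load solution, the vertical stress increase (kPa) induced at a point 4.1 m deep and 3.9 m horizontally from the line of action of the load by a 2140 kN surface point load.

Δσ_z ≈ 12.1 kPa

Boussinesq vertical stress below a point load on an elastic half-space:
Δσ_z = 3P/(2πz²) · [1 + (r/z)²]^(−5/2)
r/z = 3.9/4.1 = 0.95122; [1+(r/z)²]^(−5/2) = 0.19969.
Δσ_z = 3×2140/(2π×4.1²) × 0.19969 = 60.784 × 0.19969 = 12.14 kPa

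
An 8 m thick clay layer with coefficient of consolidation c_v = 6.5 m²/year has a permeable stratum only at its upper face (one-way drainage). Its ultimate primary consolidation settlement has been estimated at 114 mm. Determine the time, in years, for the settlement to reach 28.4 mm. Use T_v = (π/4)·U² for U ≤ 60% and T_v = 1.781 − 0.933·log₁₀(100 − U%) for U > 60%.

t ≈ 0.48 years

Drainage path length: H_d = H = 8 m (single drainage).
U = S(t)/S_ult = 28.4/114 = 0.2491.
U ≤ 60%: T_v = (π/4)·U² = (π/4)×0.24912² = 0.048744.
t = T_v·H_d²/c_v = 0.048744×8²/6.5 = 0.4799 years.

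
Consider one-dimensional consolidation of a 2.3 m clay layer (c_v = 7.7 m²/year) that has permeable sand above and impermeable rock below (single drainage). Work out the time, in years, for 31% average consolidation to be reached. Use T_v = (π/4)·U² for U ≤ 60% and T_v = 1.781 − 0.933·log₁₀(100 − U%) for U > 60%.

Drainage path length: H_d = H = 2.3 m (single drainage).
U ≤ 60%: T_v = (π/4)·U² = (π/4)×0.31² = 0.075477.
t = T_v·H_d²/c_v = 0.075477×2.3²/7.7 = 0.05185 years.

t ≈ 0.0519 years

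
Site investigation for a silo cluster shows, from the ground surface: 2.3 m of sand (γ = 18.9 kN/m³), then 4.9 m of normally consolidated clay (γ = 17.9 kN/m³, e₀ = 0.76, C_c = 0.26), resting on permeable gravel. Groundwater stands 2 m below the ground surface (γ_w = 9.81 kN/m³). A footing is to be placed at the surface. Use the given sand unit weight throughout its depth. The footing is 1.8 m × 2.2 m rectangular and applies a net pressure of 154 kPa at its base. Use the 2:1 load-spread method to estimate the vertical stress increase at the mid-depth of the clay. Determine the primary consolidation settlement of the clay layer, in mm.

Mid-depth of clay below the ground surface: z = 2.3 + 4.9/2 = 4.75 m.
Total vertical stress at mid-clay: σ_v = 18.9×2.3 + 17.9×2.45 = 87.325 kPa.
Pore pressure: u = 9.81×(4.75 − 2) = 26.978 kPa.
Initial effective stress: σ'_0 = σ_v − u = 87.325 − 26.978 = 60.347 kPa.
Stress increase at mid-clay by the 2:1 spreading method:
Δσ = qBL/((B+z)(L+z)) = 154×1.8×2.2/((1.8+4.75)(2.2+4.75)) = 13.396 kPa
Final effective stress: σ'_f = σ'_0 + Δσ = 60.347 + 13.396 = 73.743 kPa.
Normally consolidated clay, so the full stress increment lies on the virgin compression line:
S_c = C_c·H/(1+e₀)·log₁₀(σ'_f/σ'_0) = 0.26×4.9/(1+0.76)×log₁₀(73.743/60.347)
    = 0.72386 × 0.087065 = 0.06302 m

S_c ≈ 63 mm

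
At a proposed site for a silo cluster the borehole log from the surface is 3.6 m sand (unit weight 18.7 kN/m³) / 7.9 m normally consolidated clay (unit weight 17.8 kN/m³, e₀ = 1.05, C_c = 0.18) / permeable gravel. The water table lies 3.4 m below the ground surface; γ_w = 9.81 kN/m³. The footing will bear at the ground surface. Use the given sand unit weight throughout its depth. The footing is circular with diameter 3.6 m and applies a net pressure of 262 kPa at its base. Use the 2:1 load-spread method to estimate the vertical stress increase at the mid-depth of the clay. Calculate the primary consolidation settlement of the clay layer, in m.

S_c ≈ 0.0748 m

Mid-depth of clay below the ground surface: z = 3.6 + 7.9/2 = 7.55 m.
Total vertical stress at mid-clay: σ_v = 18.7×3.6 + 17.8×3.95 = 137.63 kPa.
Pore pressure: u = 9.81×(7.55 − 3.4) = 40.712 kPa.
Initial effective stress: σ'_0 = σ_v − u = 137.63 − 40.712 = 96.918 kPa.
Stress increase at mid-clay by the 2:1 spreading method:
Δσ ≈ qD²/(D+z)² = 262×3.6²/(3.6+7.55)² = 27.312 kPa
Final effective stress: σ'_f = σ'_0 + Δσ = 96.918 + 27.312 = 124.23 kPa.
Normally consolidated clay, so the full stress increment lies on the virgin compression line:
S_c = C_c·H/(1+e₀)·log₁₀(σ'_f/σ'_0) = 0.18×7.9/(1+1.05)×log₁₀(124.23/96.918)
    = 0.69366 × 0.10782 = 0.07479 m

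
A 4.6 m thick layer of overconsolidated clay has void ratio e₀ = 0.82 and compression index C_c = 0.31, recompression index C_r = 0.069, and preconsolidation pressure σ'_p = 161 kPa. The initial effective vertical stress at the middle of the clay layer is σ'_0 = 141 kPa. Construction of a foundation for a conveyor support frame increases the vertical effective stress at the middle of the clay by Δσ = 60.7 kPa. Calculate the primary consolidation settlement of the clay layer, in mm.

S_c ≈ 86.7 mm

Final effective stress: σ'_f = 141 + 60.7 = 201.7 kPa.
σ'_f = 201.7 > σ'_p = 161 kPa, so the stress path crosses the preconsolidation pressure — recompression up to σ'_p, then virgin compression beyond:
S_c = H/(1+e₀)·[C_r·log₁₀(σ'_p/σ'_0) + C_c·log₁₀(σ'_f/σ'_p)]
    = 4.6/1.82 × [0.069×log₁₀(161/141) + 0.31×log₁₀(201.7/161)]
    = 2.5275 × [0.0039749 + 0.030343] = 0.08674 m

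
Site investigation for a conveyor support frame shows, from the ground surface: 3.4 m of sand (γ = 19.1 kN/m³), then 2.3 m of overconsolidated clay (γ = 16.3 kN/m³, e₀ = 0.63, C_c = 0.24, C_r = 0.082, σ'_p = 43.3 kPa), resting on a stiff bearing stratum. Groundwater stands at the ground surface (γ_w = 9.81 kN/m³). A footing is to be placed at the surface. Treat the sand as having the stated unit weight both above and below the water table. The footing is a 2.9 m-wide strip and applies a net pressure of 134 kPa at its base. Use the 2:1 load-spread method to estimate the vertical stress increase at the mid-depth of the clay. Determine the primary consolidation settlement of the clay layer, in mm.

S_c ≈ 115 mm

Mid-depth of clay below the ground surface: z = 3.4 + 2.3/2 = 4.55 m.
Total vertical stress at mid-clay: σ_v = 19.1×3.4 + 16.3×1.15 = 83.685 kPa.
Pore pressure: u = 9.81×(4.55 − 0) = 44.636 kPa.
Initial effective stress: σ'_0 = σ_v − u = 83.685 − 44.636 = 39.049 kPa.
Stress increase at mid-clay by the 2:1 spreading method:
Δσ = qB/(B+z) = 134×2.9/(2.9+4.55) = 52.161 kPa
Final effective stress: σ'_f = 39.049 + 52.161 = 91.21 kPa.
σ'_f = 91.21 > σ'_p = 43.3 kPa, so the stress path crosses the preconsolidation pressure — recompression up to σ'_p, then virgin compression beyond:
S_c = H/(1+e₀)·[C_r·log₁₀(σ'_p/σ'_0) + C_c·log₁₀(σ'_f/σ'_p)]
    = 2.3/1.63 × [0.082×log₁₀(43.3/39.049) + 0.24×log₁₀(91.21/43.3)]
    = 1.411 × [0.00368 + 0.077653] = 0.1148 m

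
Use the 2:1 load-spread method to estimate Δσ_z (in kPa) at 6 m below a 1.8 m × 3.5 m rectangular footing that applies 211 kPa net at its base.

Δσ_z ≈ 17.9 kPa

By the 2:1 method the load spreads at 1 horizontal : 2 vertical, so at depth z the loaded area has grown by z in each plan dimension:
Δσ = qBL/((B+z)(L+z)) = 211×1.8×3.5/((1.8+6)(3.5+6)) = 17.939 kPa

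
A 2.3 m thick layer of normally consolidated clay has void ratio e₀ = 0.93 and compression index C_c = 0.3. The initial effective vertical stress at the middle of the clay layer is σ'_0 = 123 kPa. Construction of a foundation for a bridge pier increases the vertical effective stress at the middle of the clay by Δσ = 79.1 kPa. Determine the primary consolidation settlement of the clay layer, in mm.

S_c ≈ 77.1 mm

Final effective stress: σ'_f = σ'_0 + Δσ = 123 + 79.1 = 202.1 kPa.
Normally consolidated clay, so the full stress increment lies on the virgin compression line:
S_c = C_c·H/(1+e₀)·log₁₀(σ'_f/σ'_0) = 0.3×2.3/(1+0.93)×log₁₀(202.1/123)
    = 0.35751 × 0.21566 = 0.0771 m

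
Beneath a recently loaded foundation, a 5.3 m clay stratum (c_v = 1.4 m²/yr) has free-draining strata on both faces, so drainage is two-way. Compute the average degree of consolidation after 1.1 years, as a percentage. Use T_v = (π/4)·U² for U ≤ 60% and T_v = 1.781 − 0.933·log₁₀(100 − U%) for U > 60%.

Drainage path length: H_d = H/2 = 2.65 m (double drainage).
T_v = c_v·t/H_d² = 1.4×1.1/2.65² = 0.2193.
T_v = 0.2193 corresponds to the U ≤ 60% branch:
U = √(4T_v/π) = 0.5284

U ≈ 52.8 %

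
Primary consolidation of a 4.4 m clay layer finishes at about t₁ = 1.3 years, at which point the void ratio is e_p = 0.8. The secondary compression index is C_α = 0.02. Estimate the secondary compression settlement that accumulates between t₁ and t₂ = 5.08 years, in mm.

Secondary compression: S_s = C_α·H/(1+e_p)·log₁₀(t₂/t₁)
S_s = 0.02×4.4/(1+0.8)×log₁₀(5.08/1.3)
    = 0.04889 × 0.5919 = 0.02894 m

S_s ≈ 28.9 mm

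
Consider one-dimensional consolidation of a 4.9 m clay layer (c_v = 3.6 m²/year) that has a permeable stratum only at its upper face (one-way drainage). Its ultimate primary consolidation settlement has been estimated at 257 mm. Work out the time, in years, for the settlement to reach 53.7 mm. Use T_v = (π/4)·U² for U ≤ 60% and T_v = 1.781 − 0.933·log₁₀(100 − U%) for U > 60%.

t ≈ 0.229 years

Drainage path length: H_d = H = 4.9 m (single drainage).
U = S(t)/S_ult = 53.7/257 = 0.2089.
U ≤ 60%: T_v = (π/4)·U² = (π/4)×0.20895² = 0.03429.
t = T_v·H_d²/c_v = 0.03429×4.9²/3.6 = 0.2287 years.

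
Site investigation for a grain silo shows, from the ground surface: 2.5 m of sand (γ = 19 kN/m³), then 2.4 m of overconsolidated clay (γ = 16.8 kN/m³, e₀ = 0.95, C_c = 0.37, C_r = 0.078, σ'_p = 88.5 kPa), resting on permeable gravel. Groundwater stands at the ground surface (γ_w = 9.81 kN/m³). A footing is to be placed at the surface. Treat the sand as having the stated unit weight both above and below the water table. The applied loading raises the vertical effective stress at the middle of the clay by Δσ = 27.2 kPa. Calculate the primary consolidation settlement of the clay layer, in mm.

S_c ≈ 26 mm

Mid-depth of clay below the ground surface: z = 2.5 + 2.4/2 = 3.7 m.
Total vertical stress at mid-clay: σ_v = 19×2.5 + 16.8×1.2 = 67.66 kPa.
Pore pressure: u = 9.81×(3.7 − 0) = 36.297 kPa.
Initial effective stress: σ'_0 = σ_v − u = 67.66 − 36.297 = 31.363 kPa.
Final effective stress: σ'_f = 31.363 + 27.2 = 58.563 kPa.
σ'_f = 58.563 ≤ σ'_p = 88.5 kPa, so the clay remains overconsolidated and only the recompression index applies:
S_c = C_r·H/(1+e₀)·log₁₀(σ'_f/σ'_0) = 0.078×2.4/1.95×log₁₀(58.563/31.363)
    = 0.096002 × 0.27121 = 0.02604 m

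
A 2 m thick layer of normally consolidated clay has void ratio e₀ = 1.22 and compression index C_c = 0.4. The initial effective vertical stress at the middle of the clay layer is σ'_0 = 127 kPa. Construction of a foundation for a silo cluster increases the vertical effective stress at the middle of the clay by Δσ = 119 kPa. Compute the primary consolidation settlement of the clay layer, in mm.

Final effective stress: σ'_f = σ'_0 + Δσ = 127 + 119 = 246 kPa.
Normally consolidated clay, so the full stress increment lies on the virgin compression line:
S_c = C_c·H/(1+e₀)·log₁₀(σ'_f/σ'_0) = 0.4×2/(1+1.22)×log₁₀(246/127)
    = 0.36036 × 0.28713 = 0.1035 m

S_c ≈ 103 mm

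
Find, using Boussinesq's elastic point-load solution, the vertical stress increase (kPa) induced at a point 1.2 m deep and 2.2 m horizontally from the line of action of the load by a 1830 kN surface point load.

Boussinesq vertical stress below a point load on an elastic half-space:
Δσ_z = 3P/(2πz²) · [1 + (r/z)²]^(−5/2)
r/z = 2.2/1.2 = 1.8333; [1+(r/z)²]^(−5/2) = 0.025177.
Δσ_z = 3×1830/(2π×1.2²) × 0.025177 = 606.78 × 0.025177 = 15.28 kPa

Δσ_z ≈ 15.3 kPa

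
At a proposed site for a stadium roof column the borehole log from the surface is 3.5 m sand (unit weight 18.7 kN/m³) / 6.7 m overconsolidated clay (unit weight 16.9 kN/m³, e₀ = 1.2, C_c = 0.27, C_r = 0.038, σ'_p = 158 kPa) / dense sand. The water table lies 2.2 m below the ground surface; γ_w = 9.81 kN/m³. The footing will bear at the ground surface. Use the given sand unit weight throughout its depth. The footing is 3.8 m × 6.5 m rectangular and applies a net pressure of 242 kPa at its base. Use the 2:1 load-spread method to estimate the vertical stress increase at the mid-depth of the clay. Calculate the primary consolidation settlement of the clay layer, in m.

S_c ≈ 0.022 m

Mid-depth of clay below the ground surface: z = 3.5 + 6.7/2 = 6.85 m.
Total vertical stress at mid-clay: σ_v = 18.7×3.5 + 16.9×3.35 = 122.06 kPa.
Pore pressure: u = 9.81×(6.85 − 2.2) = 45.617 kPa.
Initial effective stress: σ'_0 = σ_v − u = 122.06 − 45.617 = 76.443 kPa.
Stress increase at mid-clay by the 2:1 spreading method:
Δσ = qBL/((B+z)(L+z)) = 242×3.8×6.5/((3.8+6.85)(6.5+6.85)) = 42.042 kPa
Final effective stress: σ'_f = 76.443 + 42.042 = 118.48 kPa.
σ'_f = 118.48 ≤ σ'_p = 158 kPa, so the clay remains overconsolidated and only the recompression index applies:
S_c = C_r·H/(1+e₀)·log₁₀(σ'_f/σ'_0) = 0.038×6.7/2.2×log₁₀(118.48/76.443)
    = 0.11573 × 0.19031 = 0.02202 m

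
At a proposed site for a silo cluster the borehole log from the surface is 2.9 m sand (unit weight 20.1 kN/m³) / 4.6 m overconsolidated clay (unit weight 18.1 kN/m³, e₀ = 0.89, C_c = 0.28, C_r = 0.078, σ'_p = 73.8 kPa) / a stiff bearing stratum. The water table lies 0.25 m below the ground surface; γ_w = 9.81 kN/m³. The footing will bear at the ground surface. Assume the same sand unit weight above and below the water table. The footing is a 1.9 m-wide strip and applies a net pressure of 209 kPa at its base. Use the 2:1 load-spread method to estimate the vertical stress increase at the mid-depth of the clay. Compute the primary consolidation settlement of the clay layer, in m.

S_c ≈ 0.141 m

Mid-depth of clay below the ground surface: z = 2.9 + 4.6/2 = 5.2 m.
Total vertical stress at mid-clay: σ_v = 20.1×2.9 + 18.1×2.3 = 99.92 kPa.
Pore pressure: u = 9.81×(5.2 − 0.25) = 48.56 kPa.
Initial effective stress: σ'_0 = σ_v − u = 99.92 − 48.56 = 51.36 kPa.
Stress increase at mid-clay by the 2:1 spreading method:
Δσ = qB/(B+z) = 209×1.9/(1.9+5.2) = 55.93 kPa
Final effective stress: σ'_f = 51.36 + 55.93 = 107.29 kPa.
σ'_f = 107.29 > σ'_p = 73.8 kPa, so the stress path crosses the preconsolidation pressure — recompression up to σ'_p, then virgin compression beyond:
S_c = H/(1+e₀)·[C_r·log₁₀(σ'_p/σ'_0) + C_c·log₁₀(σ'_f/σ'_p)]
    = 4.6/1.89 × [0.078×log₁₀(73.8/51.36) + 0.28×log₁₀(107.29/73.8)]
    = 2.4339 × [0.01228 + 0.045501] = 0.1406 m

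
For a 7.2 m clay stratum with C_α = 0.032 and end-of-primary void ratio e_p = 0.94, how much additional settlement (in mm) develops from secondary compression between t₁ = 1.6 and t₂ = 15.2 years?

Secondary compression: S_s = C_α·H/(1+e_p)·log₁₀(t₂/t₁)
S_s = 0.032×7.2/(1+0.94)×log₁₀(15.2/1.6)
    = 0.1188 × 0.9777 = 0.1161 m

S_s ≈ 116 mm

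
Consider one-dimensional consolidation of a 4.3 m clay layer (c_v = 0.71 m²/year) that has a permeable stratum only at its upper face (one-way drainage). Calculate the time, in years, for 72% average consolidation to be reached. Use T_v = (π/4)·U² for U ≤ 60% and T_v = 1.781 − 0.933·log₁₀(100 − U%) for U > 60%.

t ≈ 11.2 years

Drainage path length: H_d = H = 4.3 m (single drainage).
U > 60%: T_v = 1.781 − 0.933·log₁₀(100 − 72) = 0.4308.
t = T_v·H_d²/c_v = 0.4308×4.3²/0.71 = 11.22 years.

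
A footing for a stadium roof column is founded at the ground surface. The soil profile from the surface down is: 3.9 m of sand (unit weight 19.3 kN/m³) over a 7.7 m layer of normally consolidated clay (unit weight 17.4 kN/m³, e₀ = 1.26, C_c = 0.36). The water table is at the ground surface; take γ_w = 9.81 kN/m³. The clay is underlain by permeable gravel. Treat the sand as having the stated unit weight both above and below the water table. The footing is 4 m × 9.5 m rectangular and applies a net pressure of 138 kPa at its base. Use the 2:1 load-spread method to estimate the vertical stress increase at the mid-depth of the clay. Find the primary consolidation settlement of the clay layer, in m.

Mid-depth of clay below the ground surface: z = 3.9 + 7.7/2 = 7.75 m.
Total vertical stress at mid-clay: σ_v = 19.3×3.9 + 17.4×3.85 = 142.26 kPa.
Pore pressure: u = 9.81×(7.75 − 0) = 76.028 kPa.
Initial effective stress: σ'_0 = σ_v − u = 142.26 − 76.028 = 66.232 kPa.
Stress increase at mid-clay by the 2:1 spreading method:
Δσ = qBL/((B+z)(L+z)) = 138×4×9.5/((4+7.75)(9.5+7.75)) = 25.872 kPa
Final effective stress: σ'_f = σ'_0 + Δσ = 66.232 + 25.872 = 92.104 kPa.
Normally consolidated clay, so the full stress increment lies on the virgin compression line:
S_c = C_c·H/(1+e₀)·log₁₀(σ'_f/σ'_0) = 0.36×7.7/(1+1.26)×log₁₀(92.104/66.232)
    = 1.2265 × 0.14321 = 0.1756 m

S_c ≈ 0.176 m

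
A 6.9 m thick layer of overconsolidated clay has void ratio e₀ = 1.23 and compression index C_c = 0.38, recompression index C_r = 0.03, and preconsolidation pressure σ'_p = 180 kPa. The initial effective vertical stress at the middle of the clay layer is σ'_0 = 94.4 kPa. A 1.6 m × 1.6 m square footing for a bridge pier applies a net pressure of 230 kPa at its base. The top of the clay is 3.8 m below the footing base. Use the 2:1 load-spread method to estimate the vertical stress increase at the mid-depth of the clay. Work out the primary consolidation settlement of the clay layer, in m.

Mid-depth of clay below the footing base: z = 3.8 + 6.9/2 = 7.25 m.
Stress increase at mid-clay by the 2:1 spreading method:
Δσ = qBL/((B+z)(L+z)) = 230×1.6×1.6/((1.6+7.25)(1.6+7.25)) = 7.5176 kPa
Final effective stress: σ'_f = 94.4 + 7.5176 = 101.92 kPa.
σ'_f = 101.92 ≤ σ'_p = 180 kPa, so the clay remains overconsolidated and only the recompression index applies:
S_c = C_r·H/(1+e₀)·log₁₀(σ'_f/σ'_0) = 0.03×6.9/2.23×log₁₀(101.92/94.4)
    = 0.092826 × 0.033287 = 0.00309 m

S_c ≈ 0.00309 m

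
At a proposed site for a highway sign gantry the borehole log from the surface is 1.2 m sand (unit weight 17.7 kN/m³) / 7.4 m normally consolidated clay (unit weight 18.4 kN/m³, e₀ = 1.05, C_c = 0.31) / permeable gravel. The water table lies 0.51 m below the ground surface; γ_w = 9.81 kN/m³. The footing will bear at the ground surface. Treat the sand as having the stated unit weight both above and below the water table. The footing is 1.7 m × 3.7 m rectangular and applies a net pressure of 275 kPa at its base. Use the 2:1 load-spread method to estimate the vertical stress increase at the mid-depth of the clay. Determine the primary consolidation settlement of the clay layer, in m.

Mid-depth of clay below the ground surface: z = 1.2 + 7.4/2 = 4.9 m.
Total vertical stress at mid-clay: σ_v = 17.7×1.2 + 18.4×3.7 = 89.32 kPa.
Pore pressure: u = 9.81×(4.9 − 0.51) = 43.066 kPa.
Initial effective stress: σ'_0 = σ_v − u = 89.32 − 43.066 = 46.254 kPa.
Stress increase at mid-clay by the 2:1 spreading method:
Δσ = qBL/((B+z)(L+z)) = 275×1.7×3.7/((1.7+4.9)(3.7+4.9)) = 30.475 kPa
Final effective stress: σ'_f = σ'_0 + Δσ = 46.254 + 30.475 = 76.729 kPa.
Normally consolidated clay, so the full stress increment lies on the virgin compression line:
S_c = C_c·H/(1+e₀)·log₁₀(σ'_f/σ'_0) = 0.31×7.4/(1+1.05)×log₁₀(76.729/46.254)
    = 1.119 × 0.21981 = 0.246 m

S_c ≈ 0.246 m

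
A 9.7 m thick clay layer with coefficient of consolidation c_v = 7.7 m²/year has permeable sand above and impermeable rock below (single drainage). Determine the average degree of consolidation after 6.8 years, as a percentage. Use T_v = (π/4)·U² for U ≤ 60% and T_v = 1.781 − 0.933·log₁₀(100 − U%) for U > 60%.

U ≈ 79.5 %

Drainage path length: H_d = H = 9.7 m (single drainage).
T_v = c_v·t/H_d² = 7.7×6.8/9.7² = 0.55649.
T_v = 0.55649 corresponds to the U > 60% branch:
U = 1 − 10^((1.781 − T_v)/0.933)/100 = 0.7947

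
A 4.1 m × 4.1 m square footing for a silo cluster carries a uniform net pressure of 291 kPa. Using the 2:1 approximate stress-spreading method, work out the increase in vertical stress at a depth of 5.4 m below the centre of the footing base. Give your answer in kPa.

Δσ_z ≈ 54.2 kPa

By the 2:1 method the load spreads at 1 horizontal : 2 vertical, so at depth z the loaded area has grown by z in each plan dimension:
Δσ = qBL/((B+z)(L+z)) = 291×4.1×4.1/((4.1+5.4)(4.1+5.4)) = 54.202 kPa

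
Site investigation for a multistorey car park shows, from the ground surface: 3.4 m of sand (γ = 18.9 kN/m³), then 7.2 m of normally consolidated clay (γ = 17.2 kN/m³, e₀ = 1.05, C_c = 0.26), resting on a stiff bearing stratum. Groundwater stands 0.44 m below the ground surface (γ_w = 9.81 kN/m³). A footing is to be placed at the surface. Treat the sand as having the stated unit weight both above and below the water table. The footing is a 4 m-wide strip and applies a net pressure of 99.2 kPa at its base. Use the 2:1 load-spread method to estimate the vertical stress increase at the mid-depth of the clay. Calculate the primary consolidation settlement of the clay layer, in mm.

S_c ≈ 182 mm

Mid-depth of clay below the ground surface: z = 3.4 + 7.2/2 = 7 m.
Total vertical stress at mid-clay: σ_v = 18.9×3.4 + 17.2×3.6 = 126.18 kPa.
Pore pressure: u = 9.81×(7 − 0.44) = 64.354 kPa.
Initial effective stress: σ'_0 = σ_v − u = 126.18 − 64.354 = 61.826 kPa.
Stress increase at mid-clay by the 2:1 spreading method:
Δσ = qB/(B+z) = 99.2×4/(4+7) = 36.073 kPa
Final effective stress: σ'_f = σ'_0 + Δσ = 61.826 + 36.073 = 97.899 kPa.
Normally consolidated clay, so the full stress increment lies on the virgin compression line:
S_c = C_c·H/(1+e₀)·log₁₀(σ'_f/σ'_0) = 0.26×7.2/(1+1.05)×log₁₀(97.899/61.826)
    = 0.91317 × 0.19961 = 0.1823 m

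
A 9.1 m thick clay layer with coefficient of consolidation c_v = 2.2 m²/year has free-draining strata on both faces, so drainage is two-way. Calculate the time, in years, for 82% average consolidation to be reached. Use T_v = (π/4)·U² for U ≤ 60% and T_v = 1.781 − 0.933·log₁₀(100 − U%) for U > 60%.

Drainage path length: H_d = H/2 = 4.55 m (double drainage).
U > 60%: T_v = 1.781 − 0.933·log₁₀(100 − 82) = 0.60983.
t = T_v·H_d²/c_v = 0.60983×4.55²/2.2 = 5.739 years.

t ≈ 5.74 years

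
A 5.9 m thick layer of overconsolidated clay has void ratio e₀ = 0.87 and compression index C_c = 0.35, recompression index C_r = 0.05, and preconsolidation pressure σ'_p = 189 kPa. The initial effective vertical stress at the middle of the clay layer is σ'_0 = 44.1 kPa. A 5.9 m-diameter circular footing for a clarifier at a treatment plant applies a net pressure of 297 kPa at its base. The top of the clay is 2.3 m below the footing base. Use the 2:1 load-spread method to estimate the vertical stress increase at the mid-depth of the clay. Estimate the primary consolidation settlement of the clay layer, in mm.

Mid-depth of clay below the footing base: z = 2.3 + 5.9/2 = 5.25 m.
Stress increase at mid-clay by the 2:1 spreading method:
Δσ ≈ qD²/(D+z)² = 297×5.9²/(5.9+5.25)² = 83.159 kPa
Final effective stress: σ'_f = 44.1 + 83.159 = 127.26 kPa.
σ'_f = 127.26 ≤ σ'_p = 189 kPa, so the clay remains overconsolidated and only the recompression index applies:
S_c = C_r·H/(1+e₀)·log₁₀(σ'_f/σ'_0) = 0.05×5.9/1.87×log₁₀(127.26/44.1)
    = 0.15776 × 0.46025 = 0.07261 m

S_c ≈ 72.6 mm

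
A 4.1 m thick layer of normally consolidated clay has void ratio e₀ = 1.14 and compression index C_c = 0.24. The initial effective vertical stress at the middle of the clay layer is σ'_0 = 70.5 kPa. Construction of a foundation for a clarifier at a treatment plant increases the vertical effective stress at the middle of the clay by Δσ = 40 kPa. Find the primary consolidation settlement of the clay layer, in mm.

Final effective stress: σ'_f = σ'_0 + Δσ = 70.5 + 40 = 110.5 kPa.
Normally consolidated clay, so the full stress increment lies on the virgin compression line:
S_c = C_c·H/(1+e₀)·log₁₀(σ'_f/σ'_0) = 0.24×4.1/(1+1.14)×log₁₀(110.5/70.5)
    = 0.45981 × 0.19517 = 0.08974 m

S_c ≈ 89.7 mm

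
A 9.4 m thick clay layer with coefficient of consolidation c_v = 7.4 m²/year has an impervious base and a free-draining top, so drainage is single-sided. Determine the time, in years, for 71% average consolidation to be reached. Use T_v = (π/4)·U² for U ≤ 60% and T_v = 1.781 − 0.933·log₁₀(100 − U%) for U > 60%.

Drainage path length: H_d = H = 9.4 m (single drainage).
U > 60%: T_v = 1.781 − 0.933·log₁₀(100 − 71) = 0.41658.
t = T_v·H_d²/c_v = 0.41658×9.4²/7.4 = 4.974 years.

t ≈ 4.97 years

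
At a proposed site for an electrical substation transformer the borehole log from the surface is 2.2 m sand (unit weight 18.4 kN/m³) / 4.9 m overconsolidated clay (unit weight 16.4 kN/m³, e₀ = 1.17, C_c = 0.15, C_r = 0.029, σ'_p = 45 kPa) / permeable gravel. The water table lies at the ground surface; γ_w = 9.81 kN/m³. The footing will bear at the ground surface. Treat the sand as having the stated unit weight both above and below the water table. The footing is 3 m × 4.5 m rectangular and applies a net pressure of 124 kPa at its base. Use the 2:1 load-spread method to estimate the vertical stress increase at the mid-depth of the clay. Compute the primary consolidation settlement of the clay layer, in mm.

Mid-depth of clay below the ground surface: z = 2.2 + 4.9/2 = 4.65 m.
Total vertical stress at mid-clay: σ_v = 18.4×2.2 + 16.4×2.45 = 80.66 kPa.
Pore pressure: u = 9.81×(4.65 − 0) = 45.617 kPa.
Initial effective stress: σ'_0 = σ_v − u = 80.66 − 45.617 = 35.043 kPa.
Stress increase at mid-clay by the 2:1 spreading method:
Δσ = qBL/((B+z)(L+z)) = 124×3×4.5/((3+4.65)(4.5+4.65)) = 23.915 kPa
Final effective stress: σ'_f = 35.043 + 23.915 = 58.958 kPa.
σ'_f = 58.958 > σ'_p = 45 kPa, so the stress path crosses the preconsolidation pressure — recompression up to σ'_p, then virgin compression beyond:
S_c = H/(1+e₀)·[C_r·log₁₀(σ'_p/σ'_0) + C_c·log₁₀(σ'_f/σ'_p)]
    = 4.9/2.17 × [0.029×log₁₀(45/35.043) + 0.15×log₁₀(58.958/45)]
    = 2.2581 × [0.0031497 + 0.0176] = 0.04685 m

S_c ≈ 46.9 mm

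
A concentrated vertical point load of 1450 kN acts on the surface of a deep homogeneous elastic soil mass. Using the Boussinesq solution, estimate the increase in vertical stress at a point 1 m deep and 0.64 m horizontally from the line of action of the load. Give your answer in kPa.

Boussinesq vertical stress below a point load on an elastic half-space:
Δσ_z = 3P/(2πz²) · [1 + (r/z)²]^(−5/2)
r/z = 0.64/1 = 0.64; [1+(r/z)²]^(−5/2) = 0.4239.
Δσ_z = 3×1450/(2π×1²) × 0.4239 = 692.32 × 0.4239 = 293.5 kPa

Δσ_z ≈ 293 kPa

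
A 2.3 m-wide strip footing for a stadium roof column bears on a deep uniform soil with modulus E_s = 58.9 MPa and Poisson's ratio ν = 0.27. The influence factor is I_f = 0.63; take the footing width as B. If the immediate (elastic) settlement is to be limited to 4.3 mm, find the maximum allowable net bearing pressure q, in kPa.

q ≈ 189 kPa

E_s = 58.9 MPa = 58900 kPa.
S_e = q·B·(1−ν²)/E_s · I_f  ⇒  q = S_e·E_s / (B·(1−ν²)·I_f).
q = 0.0043 × 58900 / (2.3 × 0.9271 × 0.63) = 188.5 kPa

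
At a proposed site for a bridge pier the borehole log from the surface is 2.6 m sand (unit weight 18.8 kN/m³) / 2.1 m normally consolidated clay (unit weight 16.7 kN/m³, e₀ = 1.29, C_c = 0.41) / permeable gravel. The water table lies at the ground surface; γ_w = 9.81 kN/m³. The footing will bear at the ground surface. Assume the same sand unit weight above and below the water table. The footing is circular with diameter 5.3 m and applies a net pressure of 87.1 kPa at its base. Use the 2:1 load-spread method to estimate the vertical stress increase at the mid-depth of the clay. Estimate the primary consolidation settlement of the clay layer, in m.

Mid-depth of clay below the ground surface: z = 2.6 + 2.1/2 = 3.65 m.
Total vertical stress at mid-clay: σ_v = 18.8×2.6 + 16.7×1.05 = 66.415 kPa.
Pore pressure: u = 9.81×(3.65 − 0) = 35.806 kPa.
Initial effective stress: σ'_0 = σ_v − u = 66.415 − 35.806 = 30.609 kPa.
Stress increase at mid-clay by the 2:1 spreading method:
Δσ ≈ qD²/(D+z)² = 87.1×5.3²/(5.3+3.65)² = 30.544 kPa
Final effective stress: σ'_f = σ'_0 + Δσ = 30.609 + 30.544 = 61.153 kPa.
Normally consolidated clay, so the full stress increment lies on the virgin compression line:
S_c = C_c·H/(1+e₀)·log₁₀(σ'_f/σ'_0) = 0.41×2.1/(1+1.29)×log₁₀(61.153/30.609)
    = 0.37598 × 0.30057 = 0.113 m

S_c ≈ 0.113 m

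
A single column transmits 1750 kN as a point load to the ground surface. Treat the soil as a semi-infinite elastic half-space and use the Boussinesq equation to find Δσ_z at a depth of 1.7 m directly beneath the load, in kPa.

Δσ_z ≈ 289 kPa

Boussinesq vertical stress below a point load on an elastic half-space:
Δσ_z = 3P/(2πz²) · [1 + (r/z)²]^(−5/2)
r/z = 0/1.7 = 0; [1+(r/z)²]^(−5/2) = 1.
Δσ_z = 3×1750/(2π×1.7²) × 1 = 289.12 × 1 = 289.1 kPa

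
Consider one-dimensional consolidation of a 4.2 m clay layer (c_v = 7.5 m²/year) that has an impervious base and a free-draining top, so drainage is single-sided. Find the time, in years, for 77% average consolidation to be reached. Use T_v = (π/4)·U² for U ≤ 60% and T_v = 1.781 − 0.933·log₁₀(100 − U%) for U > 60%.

t ≈ 1.2 years

Drainage path length: H_d = H = 4.2 m (single drainage).
U > 60%: T_v = 1.781 − 0.933·log₁₀(100 − 77) = 0.51051.
t = T_v·H_d²/c_v = 0.51051×4.2²/7.5 = 1.201 years.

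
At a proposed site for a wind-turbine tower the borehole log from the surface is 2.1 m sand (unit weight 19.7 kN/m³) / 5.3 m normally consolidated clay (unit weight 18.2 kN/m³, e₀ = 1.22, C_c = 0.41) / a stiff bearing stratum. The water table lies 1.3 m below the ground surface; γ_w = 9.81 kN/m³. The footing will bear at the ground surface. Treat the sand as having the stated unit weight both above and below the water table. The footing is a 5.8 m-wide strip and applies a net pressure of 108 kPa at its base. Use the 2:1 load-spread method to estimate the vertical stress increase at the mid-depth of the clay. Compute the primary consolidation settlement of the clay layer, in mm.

Mid-depth of clay below the ground surface: z = 2.1 + 5.3/2 = 4.75 m.
Total vertical stress at mid-clay: σ_v = 19.7×2.1 + 18.2×2.65 = 89.6 kPa.
Pore pressure: u = 9.81×(4.75 − 1.3) = 33.845 kPa.
Initial effective stress: σ'_0 = σ_v − u = 89.6 − 33.845 = 55.755 kPa.
Stress increase at mid-clay by the 2:1 spreading method:
Δσ = qB/(B+z) = 108×5.8/(5.8+4.75) = 59.374 kPa
Final effective stress: σ'_f = σ'_0 + Δσ = 55.755 + 59.374 = 115.13 kPa.
Normally consolidated clay, so the full stress increment lies on the virgin compression line:
S_c = C_c·H/(1+e₀)·log₁₀(σ'_f/σ'_0) = 0.41×5.3/(1+1.22)×log₁₀(115.13/55.755)
    = 0.97883 × 0.3149 = 0.3082 m

S_c ≈ 308 mm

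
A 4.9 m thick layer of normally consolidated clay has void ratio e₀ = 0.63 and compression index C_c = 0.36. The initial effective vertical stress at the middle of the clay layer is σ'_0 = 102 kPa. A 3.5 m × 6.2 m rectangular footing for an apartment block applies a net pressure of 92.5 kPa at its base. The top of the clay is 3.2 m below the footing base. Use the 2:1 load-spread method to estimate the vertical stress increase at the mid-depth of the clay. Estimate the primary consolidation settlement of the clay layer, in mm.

S_c ≈ 78.4 mm

Mid-depth of clay below the footing base: z = 3.2 + 4.9/2 = 5.65 m.
Stress increase at mid-clay by the 2:1 spreading method:
Δσ = qBL/((B+z)(L+z)) = 92.5×3.5×6.2/((3.5+5.65)(6.2+5.65)) = 18.512 kPa
Final effective stress: σ'_f = σ'_0 + Δσ = 102 + 18.512 = 120.51 kPa.
Normally consolidated clay, so the full stress increment lies on the virgin compression line:
S_c = C_c·H/(1+e₀)·log₁₀(σ'_f/σ'_0) = 0.36×4.9/(1+0.63)×log₁₀(120.51/102)
    = 1.0822 × 0.072423 = 0.07838 m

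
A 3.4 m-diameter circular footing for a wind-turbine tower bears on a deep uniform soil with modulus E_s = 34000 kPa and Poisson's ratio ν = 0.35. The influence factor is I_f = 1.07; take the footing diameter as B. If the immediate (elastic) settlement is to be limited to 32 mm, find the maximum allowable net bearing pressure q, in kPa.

S_e = q·B·(1−ν²)/E_s · I_f  ⇒  q = S_e·E_s / (B·(1−ν²)·I_f).
q = 0.032 × 34000 / (3.4 × 0.8775 × 1.07) = 340.8 kPa

q ≈ 341 kPa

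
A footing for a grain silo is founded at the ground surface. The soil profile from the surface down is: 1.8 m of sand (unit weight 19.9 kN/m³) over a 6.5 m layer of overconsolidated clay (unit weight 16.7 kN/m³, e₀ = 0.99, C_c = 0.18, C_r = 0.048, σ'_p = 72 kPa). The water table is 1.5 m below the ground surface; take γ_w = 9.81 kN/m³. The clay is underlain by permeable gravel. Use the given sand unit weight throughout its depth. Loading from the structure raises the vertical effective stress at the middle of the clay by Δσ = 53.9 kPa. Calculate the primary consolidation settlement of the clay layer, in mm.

Mid-depth of clay below the ground surface: z = 1.8 + 6.5/2 = 5.05 m.
Total vertical stress at mid-clay: σ_v = 19.9×1.8 + 16.7×3.25 = 90.095 kPa.
Pore pressure: u = 9.81×(5.05 − 1.5) = 34.825 kPa.
Initial effective stress: σ'_0 = σ_v − u = 90.095 − 34.825 = 55.27 kPa.
Final effective stress: σ'_f = 55.27 + 53.9 = 109.17 kPa.
σ'_f = 109.17 > σ'_p = 72 kPa, so the stress path crosses the preconsolidation pressure — recompression up to σ'_p, then virgin compression beyond:
S_c = H/(1+e₀)·[C_r·log₁₀(σ'_p/σ'_0) + C_c·log₁₀(σ'_f/σ'_p)]
    = 6.5/1.99 × [0.048×log₁₀(72/55.27) + 0.18×log₁₀(109.17/72)]
    = 3.2663 × [0.0055125 + 0.032539] = 0.1243 m

S_c ≈ 124 mm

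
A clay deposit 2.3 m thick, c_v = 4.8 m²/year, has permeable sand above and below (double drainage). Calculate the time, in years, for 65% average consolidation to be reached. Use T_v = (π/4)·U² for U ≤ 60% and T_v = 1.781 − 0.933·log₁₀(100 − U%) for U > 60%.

t ≈ 0.0938 years

Drainage path length: H_d = H/2 = 1.15 m (double drainage).
U > 60%: T_v = 1.781 − 0.933·log₁₀(100 − 65) = 0.34038.
t = T_v·H_d²/c_v = 0.34038×1.15²/4.8 = 0.09378 years.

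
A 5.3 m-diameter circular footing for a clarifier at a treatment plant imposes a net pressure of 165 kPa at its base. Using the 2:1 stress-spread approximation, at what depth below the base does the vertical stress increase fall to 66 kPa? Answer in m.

2:1 spreading — at depth z the loaded area has grown by z in each plan dimension:
qD²/(D+z)² = Δσ_z ⇒ z = D(√(q/Δσ_z) − 1) = 5.3×(√(165/66) − 1) = 3.08 m

z ≈ 3.08 m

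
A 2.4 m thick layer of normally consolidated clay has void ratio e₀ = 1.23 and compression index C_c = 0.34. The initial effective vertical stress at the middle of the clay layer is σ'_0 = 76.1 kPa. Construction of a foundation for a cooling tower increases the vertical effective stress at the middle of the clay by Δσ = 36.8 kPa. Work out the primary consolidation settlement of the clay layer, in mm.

Final effective stress: σ'_f = σ'_0 + Δσ = 76.1 + 36.8 = 112.9 kPa.
Normally consolidated clay, so the full stress increment lies on the virgin compression line:
S_c = C_c·H/(1+e₀)·log₁₀(σ'_f/σ'_0) = 0.34×2.4/(1+1.23)×log₁₀(112.9/76.1)
    = 0.36592 × 0.17131 = 0.06269 m

S_c ≈ 62.7 mm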